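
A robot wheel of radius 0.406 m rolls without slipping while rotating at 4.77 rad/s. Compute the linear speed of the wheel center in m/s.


v = omega * r = 4.77 * 0.406 = 1.9366

1.9366 m/s


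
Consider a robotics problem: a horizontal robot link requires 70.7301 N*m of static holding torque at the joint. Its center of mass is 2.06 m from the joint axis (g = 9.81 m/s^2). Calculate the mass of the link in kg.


m = tau / (g*L) = 70.7301 / (9.81 * 2.06) = 3.5000

3.5000 kg


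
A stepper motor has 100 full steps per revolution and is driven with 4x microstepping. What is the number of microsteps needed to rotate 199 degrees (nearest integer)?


step_size = 360/(100*4) = 360/400 = 0.900000 deg
n = 199/(360/400) = 199*400/360 = 221.1111 -> 221

221 steps


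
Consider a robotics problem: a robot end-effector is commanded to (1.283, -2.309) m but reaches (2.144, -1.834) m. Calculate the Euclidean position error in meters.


dx = 2.144 - (1.283) = 0.8610, dy = -1.834 - (-2.309) = 0.4750
err = sqrt(0.741321 + 0.225625) = 0.9833

0.9833 m


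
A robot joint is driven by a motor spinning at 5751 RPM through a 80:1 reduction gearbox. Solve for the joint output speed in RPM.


omega_joint = omega_motor / N = 5751 / 80 = 71.8875

71.8875 RPM


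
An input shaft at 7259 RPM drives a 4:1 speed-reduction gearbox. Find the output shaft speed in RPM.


omega_out = omega_in / N = 7259 / 4 = 1814.7500

1814.7500 RPM


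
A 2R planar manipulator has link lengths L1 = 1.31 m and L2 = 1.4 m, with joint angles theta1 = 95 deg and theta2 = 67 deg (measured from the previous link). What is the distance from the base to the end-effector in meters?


x = L1*cos(th1) + L2*cos(th1+th2) = -1.445653
y = L1*sin(th1) + L2*sin(th1+th2) = 1.737639
d = sqrt(x^2 + y^2) = sqrt(2.089913 + 3.019389) = 2.2604

2.2604 m


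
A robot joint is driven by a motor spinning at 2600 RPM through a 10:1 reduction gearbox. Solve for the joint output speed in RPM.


omega_joint = omega_motor / N = 2600 / 10 = 260.0000

260.0000 RPM


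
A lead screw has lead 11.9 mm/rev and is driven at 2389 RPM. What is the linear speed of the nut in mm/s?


v = lead * (RPM/60) = 11.9*2389/60 = 473.8183

473.8183 mm/s


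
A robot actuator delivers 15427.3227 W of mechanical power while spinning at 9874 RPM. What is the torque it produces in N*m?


omega = 9874 * 2*pi/60 = 1034.002862 rad/s
tau = P / omega = 15427.3227 / 1034.002862 = 14.9200

14.9200 N*m


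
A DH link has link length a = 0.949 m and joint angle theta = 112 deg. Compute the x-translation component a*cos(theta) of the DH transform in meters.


a*cos(theta) = 0.949*cos(112 deg) = -0.3555

-0.3555 m


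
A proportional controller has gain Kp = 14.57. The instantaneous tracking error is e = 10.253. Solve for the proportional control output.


u_P = Kp * e = 14.57 * 10.253 = 149.3862

149.3862


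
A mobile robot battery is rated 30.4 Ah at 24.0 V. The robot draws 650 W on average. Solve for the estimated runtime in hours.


E = 30.4*24.0 = 729.6000 Wh
t = E/P = 729.6000/650 = 1.1225

1.1225 hours


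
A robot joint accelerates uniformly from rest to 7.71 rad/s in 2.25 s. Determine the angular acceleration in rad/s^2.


alpha = delta_omega / t = 7.71 / 2.25 = 3.4267

3.4267 rad/s^2


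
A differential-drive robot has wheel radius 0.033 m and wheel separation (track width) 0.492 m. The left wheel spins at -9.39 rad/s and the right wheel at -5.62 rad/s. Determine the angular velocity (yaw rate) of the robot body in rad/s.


omega = r*(wR - wL)/L = 0.033*(-5.62 - (-9.39))/0.492 = 0.2529

0.2529 rad/s


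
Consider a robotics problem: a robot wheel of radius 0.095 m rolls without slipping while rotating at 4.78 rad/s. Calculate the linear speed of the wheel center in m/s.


v = omega * r = 4.78 * 0.095 = 0.4541

0.4541 m/s


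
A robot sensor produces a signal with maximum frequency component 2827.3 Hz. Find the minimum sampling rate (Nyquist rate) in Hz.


f_s,min = 2*f_max = 2*2827.3 = 5654.6000

5654.6000 Hz


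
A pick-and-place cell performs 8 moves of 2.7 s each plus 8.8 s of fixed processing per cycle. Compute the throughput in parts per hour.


T_cycle = 8*2.7 + 8.8 = 30.4000 s
rate = 3600/T = 118.4211

118.4211 parts/hour


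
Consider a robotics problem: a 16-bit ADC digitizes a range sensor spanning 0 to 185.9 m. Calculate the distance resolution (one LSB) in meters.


res = range / 2^n = 185.9/2^16 = 185.9/65536 = 0.0028

0.0028 m


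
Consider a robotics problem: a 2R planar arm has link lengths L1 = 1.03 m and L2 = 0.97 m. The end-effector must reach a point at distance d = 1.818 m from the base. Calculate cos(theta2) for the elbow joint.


cos(th2) = (d^2 - L1^2 - L2^2)/(2*L1*L2) = (1.818^2 - 1.03^2 - 0.97^2)/(2*1.03*0.97) = 0.6522

0.6522


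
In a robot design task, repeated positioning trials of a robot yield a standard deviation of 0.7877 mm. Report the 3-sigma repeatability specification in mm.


repeatability = 3*sigma = 3*0.7877 = 2.3631

2.3631 mm


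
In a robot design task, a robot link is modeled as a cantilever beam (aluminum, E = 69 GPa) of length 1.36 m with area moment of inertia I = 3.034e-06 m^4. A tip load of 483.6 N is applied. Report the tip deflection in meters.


delta = F*L^3/(3*E*I) = 483.6*1.36^3/(3*6.900e+10*3.034e-06)
      = 1216.4745216/628038 = 0.0019

0.0019 m


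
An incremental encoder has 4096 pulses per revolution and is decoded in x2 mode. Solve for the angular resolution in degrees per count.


resolution = 360 / (PPR * 2) = 360 / 8192 = 0.0439

0.0439 degrees


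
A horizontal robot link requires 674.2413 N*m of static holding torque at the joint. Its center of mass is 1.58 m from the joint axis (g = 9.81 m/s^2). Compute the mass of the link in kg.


m = tau / (g*L) = 674.2413 / (9.81 * 1.58) = 43.5000

43.5000 kg


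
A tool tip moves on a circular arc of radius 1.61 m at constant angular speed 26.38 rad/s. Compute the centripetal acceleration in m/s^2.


a_c = omega^2 * r = 26.38^2 * 1.61 = 1120.4061

1120.4061 m/s^2


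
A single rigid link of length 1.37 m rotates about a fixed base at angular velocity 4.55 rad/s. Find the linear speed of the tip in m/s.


v = L*omega = 1.37 * 4.55 = 6.2335

6.2335 m/s


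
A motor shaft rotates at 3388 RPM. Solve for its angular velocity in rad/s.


omega = 3388 * 2*pi/60 = 354.7905

354.7905 rad/s


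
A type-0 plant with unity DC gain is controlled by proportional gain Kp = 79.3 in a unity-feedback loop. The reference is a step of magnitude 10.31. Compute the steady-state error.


e_ss = R/(1 + Kp) = 10.31/(1 + 79.3) = 10.31/80.3000 = 0.1284

0.1284


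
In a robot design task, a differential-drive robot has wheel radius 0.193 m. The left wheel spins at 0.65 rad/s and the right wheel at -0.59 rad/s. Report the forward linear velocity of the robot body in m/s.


v = r*(wR + wL)/2 = 0.193*(-0.59 + 0.65)/2 = 0.0058

0.0058 m/s


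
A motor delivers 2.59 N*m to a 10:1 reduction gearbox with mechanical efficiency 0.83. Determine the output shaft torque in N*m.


tau_out = tau_in * N * eta = 2.59 * 10 * 0.83 = 21.4970

21.4970 N*m


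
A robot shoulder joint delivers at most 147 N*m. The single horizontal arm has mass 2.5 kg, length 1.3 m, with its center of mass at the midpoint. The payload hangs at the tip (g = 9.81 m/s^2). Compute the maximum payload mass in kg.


tau_arm = m_arm*g*(L/2) = 2.5*9.81*1.3/2 = 15.9413 N*m
tau_payload = tau_max - tau_arm = 147 - 15.9413 = 131.0587
m_payload = tau_payload / (g*L) = 131.0587 / (9.81*1.3) = 10.2767

10.2767 kg


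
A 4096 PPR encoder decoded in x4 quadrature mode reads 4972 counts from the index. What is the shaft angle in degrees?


angle = counts * 360 / (PPR*4) = 4972 * 360 / 16384 = 109.2480

109.2480 degrees


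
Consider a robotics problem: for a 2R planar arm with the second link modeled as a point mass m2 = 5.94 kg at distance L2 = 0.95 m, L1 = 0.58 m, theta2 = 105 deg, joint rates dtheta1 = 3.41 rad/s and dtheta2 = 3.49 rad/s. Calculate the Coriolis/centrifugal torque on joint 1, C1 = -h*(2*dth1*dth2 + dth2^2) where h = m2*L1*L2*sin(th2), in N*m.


h = m2*L1*L2*sin(th2) = 5.94*0.58*0.95*sin(105 deg) = 3.161417
C1 = -h*(2*3.41*3.49 + 3.49^2) = -3.161417*35.9819 = -113.7538

-113.7538 N*m


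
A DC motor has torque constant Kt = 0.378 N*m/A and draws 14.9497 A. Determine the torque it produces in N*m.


tau = Kt * I = 0.378*14.9497 = 5.6510

5.6510 N*m


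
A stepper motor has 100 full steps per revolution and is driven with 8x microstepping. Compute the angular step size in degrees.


step = 360/(100*8) = 360/800 = 0.4500

0.4500 degrees


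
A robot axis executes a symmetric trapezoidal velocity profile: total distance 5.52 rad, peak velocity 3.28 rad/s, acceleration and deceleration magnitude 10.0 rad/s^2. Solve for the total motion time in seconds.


t_acc = v/a = 3.28/10.0 = 0.328000 s
d_acc = v^2/(2a) = 0.537920 rad (each ramp)
d_cruise = 5.52 - 2*0.537920 = 4.444160 rad
t_cruise = 4.444160/3.28 = 1.354927 s
t_total = 2*0.328000 + 1.354927 = 2.0109

2.0109 s


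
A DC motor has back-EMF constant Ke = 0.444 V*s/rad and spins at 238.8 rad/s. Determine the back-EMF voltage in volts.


V_emf = Ke * omega = 0.444*238.8 = 106.0272

106.0272 V


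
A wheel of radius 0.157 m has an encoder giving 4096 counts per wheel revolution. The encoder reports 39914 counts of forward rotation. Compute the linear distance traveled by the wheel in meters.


revs = 39914/4096 = 9.744629
d = revs * 2*pi*r = 9.744629 * 2*pi*0.157 = 9.6127

9.6127 m


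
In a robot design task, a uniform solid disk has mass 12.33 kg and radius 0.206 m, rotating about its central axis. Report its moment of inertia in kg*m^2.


I = (1/2)*m*R^2 = 0.5*12.33*0.206^2 = 0.2616

0.2616 kg*m^2


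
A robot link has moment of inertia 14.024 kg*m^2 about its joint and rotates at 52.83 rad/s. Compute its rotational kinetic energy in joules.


KE = (1/2)*I*omega^2 = 0.5*14.024*52.83^2 = 19570.5544

19570.5544 J


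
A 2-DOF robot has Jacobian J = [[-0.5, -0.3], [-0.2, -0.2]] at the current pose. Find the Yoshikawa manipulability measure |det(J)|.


det(J) = -0.5*-0.2 - (-0.3)*(-0.2) = 0.0400
|det(J)| = 0.0400

0.0400


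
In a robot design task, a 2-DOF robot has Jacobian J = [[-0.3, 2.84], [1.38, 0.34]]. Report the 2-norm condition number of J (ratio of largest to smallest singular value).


JJ^T eigenvalues: trace(JJ^T) = 10.1756, det(JJ^T) = det(J)^2 = 16.17004944
s_max^2 = (10.1756 + sqrt(38.86263760))/2 = 8.20479525
s_min^2 = (10.1756 - sqrt(38.86263760))/2 = 1.97080475
kappa = s_max/s_min = sqrt(8.20479525/1.97080475) = 2.0404

2.0404


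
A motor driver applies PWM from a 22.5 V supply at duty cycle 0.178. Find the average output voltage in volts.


V_avg = V_supply * D = 22.5*0.178 = 4.0050

4.0050 V


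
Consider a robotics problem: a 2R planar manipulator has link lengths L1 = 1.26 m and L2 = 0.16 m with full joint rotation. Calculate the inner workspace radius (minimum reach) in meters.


r_min = |L1 - L2| = |1.26 - 0.16| = 1.1000

1.1000 m


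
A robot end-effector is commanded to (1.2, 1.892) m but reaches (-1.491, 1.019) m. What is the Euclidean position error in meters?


dx = -1.491 - (1.2) = -2.6910, dy = 1.019 - (1.892) = -0.8730
err = sqrt(7.241481 + 0.762129) = 2.8291

2.8291 m


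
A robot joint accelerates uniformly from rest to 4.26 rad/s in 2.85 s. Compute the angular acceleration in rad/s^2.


alpha = delta_omega / t = 4.26 / 2.85 = 1.4947

1.4947 rad/s^2


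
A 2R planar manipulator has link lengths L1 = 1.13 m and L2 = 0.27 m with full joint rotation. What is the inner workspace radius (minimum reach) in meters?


r_min = |L1 - L2| = |1.13 - 0.27| = 0.8600

0.8600 m


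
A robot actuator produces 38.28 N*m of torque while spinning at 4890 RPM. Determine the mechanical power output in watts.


omega = 4890 * 2*pi/60 = 512.079603 rad/s
P = tau * omega = 38.28 * 512.079603 = 19602.4072

19602.4072 W


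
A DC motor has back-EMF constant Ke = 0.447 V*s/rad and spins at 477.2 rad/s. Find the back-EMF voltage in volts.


V_emf = Ke * omega = 0.447*477.2 = 213.3084

213.3084 V


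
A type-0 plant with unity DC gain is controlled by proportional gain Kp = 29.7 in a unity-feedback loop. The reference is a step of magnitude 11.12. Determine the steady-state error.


e_ss = R/(1 + Kp) = 11.12/(1 + 29.7) = 11.12/30.7000 = 0.3622

0.3622


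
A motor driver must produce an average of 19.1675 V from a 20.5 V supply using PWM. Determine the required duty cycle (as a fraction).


D = V_avg/V_supply = 19.1675/20.5 = 0.9350

0.9350


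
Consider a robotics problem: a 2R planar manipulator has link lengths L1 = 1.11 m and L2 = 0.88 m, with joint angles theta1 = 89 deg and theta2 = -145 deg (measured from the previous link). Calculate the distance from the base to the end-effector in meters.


x = L1*cos(th1) + L2*cos(th1+th2) = 0.511462
y = L1*sin(th1) + L2*sin(th1+th2) = 0.380278
d = sqrt(x^2 + y^2) = sqrt(0.261593 + 0.144611) = 0.6373

0.6373 m


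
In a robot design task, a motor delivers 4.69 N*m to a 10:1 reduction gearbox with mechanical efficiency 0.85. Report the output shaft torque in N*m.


tau_out = tau_in * N * eta = 4.69 * 10 * 0.85 = 39.8650

39.8650 N*m


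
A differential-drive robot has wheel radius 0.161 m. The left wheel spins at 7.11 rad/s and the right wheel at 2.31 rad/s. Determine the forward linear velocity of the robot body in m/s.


v = r*(wR + wL)/2 = 0.161*(2.31 + 7.11)/2 = 0.7583

0.7583 m/s


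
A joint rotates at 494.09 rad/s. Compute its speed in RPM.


RPM = 494.09 * 60/(2*pi) = 4718.2119

4718.2119 RPM


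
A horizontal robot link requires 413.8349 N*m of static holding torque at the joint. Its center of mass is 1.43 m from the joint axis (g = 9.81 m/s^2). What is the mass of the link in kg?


m = tau / (g*L) = 413.8349 / (9.81 * 1.43) = 29.5000

29.5000 kg


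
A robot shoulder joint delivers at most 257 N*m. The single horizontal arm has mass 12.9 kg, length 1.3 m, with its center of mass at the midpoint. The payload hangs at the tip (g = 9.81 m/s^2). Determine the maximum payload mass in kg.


tau_arm = m_arm*g*(L/2) = 12.9*9.81*1.3/2 = 82.2569 N*m
tau_payload = tau_max - tau_arm = 257 - 82.2569 = 174.7431
m_payload = tau_payload / (g*L) = 174.7431 / (9.81*1.3) = 13.7021

13.7021 kg


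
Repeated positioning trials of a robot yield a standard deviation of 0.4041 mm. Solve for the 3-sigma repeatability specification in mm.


repeatability = 3*sigma = 3*0.4041 = 1.2123

1.2123 mm


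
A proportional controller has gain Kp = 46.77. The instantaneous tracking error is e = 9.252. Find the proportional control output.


u_P = Kp * e = 46.77 * 9.252 = 432.7160

432.7160


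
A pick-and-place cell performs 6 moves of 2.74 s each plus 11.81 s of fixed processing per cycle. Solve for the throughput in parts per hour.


T_cycle = 6*2.74 + 11.81 = 28.2500 s
rate = 3600/T = 127.4336

127.4336 parts/hour


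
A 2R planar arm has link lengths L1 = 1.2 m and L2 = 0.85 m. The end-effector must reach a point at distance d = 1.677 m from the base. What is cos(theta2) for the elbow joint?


cos(th2) = (d^2 - L1^2 - L2^2)/(2*L1*L2) = (1.677^2 - 1.2^2 - 0.85^2)/(2*1.2*0.85) = 0.3185

0.3185


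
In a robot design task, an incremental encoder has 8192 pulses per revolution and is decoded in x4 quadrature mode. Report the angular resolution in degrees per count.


resolution = 360 / (PPR * 4) = 360 / 32768 = 0.0110

0.0110 degrees


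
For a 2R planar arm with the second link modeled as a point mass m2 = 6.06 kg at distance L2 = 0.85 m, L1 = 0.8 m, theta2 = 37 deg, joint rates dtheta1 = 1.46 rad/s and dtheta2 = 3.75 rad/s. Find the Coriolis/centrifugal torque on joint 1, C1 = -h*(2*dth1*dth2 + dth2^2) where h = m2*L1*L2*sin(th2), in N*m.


h = m2*L1*L2*sin(th2) = 6.06*0.8*0.85*sin(37 deg) = 2.479959
C1 = -h*(2*1.46*3.75 + 3.75^2) = -2.479959*25.0125 = -62.0300

-62.0300 N*m


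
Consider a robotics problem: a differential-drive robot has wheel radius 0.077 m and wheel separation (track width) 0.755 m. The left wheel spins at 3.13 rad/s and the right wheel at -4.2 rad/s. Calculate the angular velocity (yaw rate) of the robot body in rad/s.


omega = r*(wR - wL)/L = 0.077*(-4.2 - (3.13))/0.755 = -0.7476

-0.7476 rad/s


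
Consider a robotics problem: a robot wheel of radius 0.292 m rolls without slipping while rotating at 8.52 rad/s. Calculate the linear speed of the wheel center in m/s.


v = omega * r = 8.52 * 0.292 = 2.4878

2.4878 m/s


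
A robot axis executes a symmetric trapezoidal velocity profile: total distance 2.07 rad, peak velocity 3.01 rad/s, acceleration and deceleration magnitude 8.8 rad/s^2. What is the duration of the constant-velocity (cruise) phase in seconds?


t_acc = v/a = 0.342045 s, d_acc = v^2/(2a) = 0.514778 rad each
d_cruise = 2.07 - 2*0.514778 = 1.040444 rad
t_cruise = d_cruise/v = 1.040444/3.01 = 0.3457

0.3457 s


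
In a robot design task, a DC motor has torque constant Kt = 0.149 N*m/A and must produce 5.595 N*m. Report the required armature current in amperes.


I = tau / Kt = 5.595/0.149 = 37.5503

37.5503 A


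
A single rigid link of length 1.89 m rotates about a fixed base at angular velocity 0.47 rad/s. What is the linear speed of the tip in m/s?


v = L*omega = 1.89 * 0.47 = 0.8883

0.8883 m/s


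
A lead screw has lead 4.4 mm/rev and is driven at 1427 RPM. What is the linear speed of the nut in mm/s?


v = lead * (RPM/60) = 4.4*1427/60 = 104.6467

104.6467 mm/s


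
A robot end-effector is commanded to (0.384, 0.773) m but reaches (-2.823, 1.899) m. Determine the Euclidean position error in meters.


dx = -2.823 - (0.384) = -3.2070, dy = 1.899 - (0.773) = 1.1260
err = sqrt(10.284849 + 1.267876) = 3.3989

3.3989 m


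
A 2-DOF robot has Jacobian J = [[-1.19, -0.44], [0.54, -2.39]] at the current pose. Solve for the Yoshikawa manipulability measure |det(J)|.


det(J) = -1.19*-2.39 - (-0.44)*(0.54) = 3.0817
|det(J)| = 3.0817

3.0817


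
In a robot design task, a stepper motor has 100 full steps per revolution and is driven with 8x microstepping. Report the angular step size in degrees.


step = 360/(100*8) = 360/800 = 0.4500

0.4500 degrees


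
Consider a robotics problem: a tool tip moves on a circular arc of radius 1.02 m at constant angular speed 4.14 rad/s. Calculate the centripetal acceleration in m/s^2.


a_c = omega^2 * r = 4.14^2 * 1.02 = 17.4824

17.4824 m/s^2


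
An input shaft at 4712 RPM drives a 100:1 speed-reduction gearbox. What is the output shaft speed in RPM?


omega_out = omega_in / N = 4712 / 100 = 47.1200

47.1200 RPM


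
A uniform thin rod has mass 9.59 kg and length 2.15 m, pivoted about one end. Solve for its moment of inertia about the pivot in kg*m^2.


I = (1/3)*m*L^2 = (1/3)*9.59*2.15^2 = 14.7766

14.7766 kg*m^2


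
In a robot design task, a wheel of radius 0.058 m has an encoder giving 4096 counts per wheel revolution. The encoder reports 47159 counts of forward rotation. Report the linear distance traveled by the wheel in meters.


revs = 47159/4096 = 11.513428
d = revs * 2*pi*r = 11.513428 * 2*pi*0.058 = 4.1958

4.1958 m


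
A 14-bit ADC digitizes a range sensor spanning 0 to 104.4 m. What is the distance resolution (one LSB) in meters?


res = range / 2^n = 104.4/2^14 = 104.4/16384 = 0.0064

0.0064 m


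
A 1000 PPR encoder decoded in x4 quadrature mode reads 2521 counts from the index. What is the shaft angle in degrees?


angle = counts * 360 / (PPR*4) = 2521 * 360 / 4000 = 226.8900

226.8900 degrees


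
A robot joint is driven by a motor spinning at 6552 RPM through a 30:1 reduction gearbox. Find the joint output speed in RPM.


omega_joint = omega_motor / N = 6552 / 30 = 218.4000

218.4000 RPM


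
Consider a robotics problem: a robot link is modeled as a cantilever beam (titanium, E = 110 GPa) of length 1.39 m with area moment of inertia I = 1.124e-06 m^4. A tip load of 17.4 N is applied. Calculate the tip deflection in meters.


delta = F*L^3/(3*E*I) = 17.4*1.39^3/(3*1.100e+11*1.124e-06)
      = 46.7297706/370920 = 1.2598e-04

1.2598e-04 m


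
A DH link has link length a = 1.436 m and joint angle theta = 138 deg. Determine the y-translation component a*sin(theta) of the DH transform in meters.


a*sin(theta) = 1.436*sin(138 deg) = 0.9609

0.9609 m


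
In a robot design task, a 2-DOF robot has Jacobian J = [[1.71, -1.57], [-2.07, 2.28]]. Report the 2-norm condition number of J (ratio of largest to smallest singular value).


JJ^T eigenvalues: trace(JJ^T) = 14.8723, det(JJ^T) = det(J)^2 = 0.42107121
s_max^2 = (14.8723 + sqrt(219.50102245))/2 = 14.84393345
s_min^2 = (14.8723 - sqrt(219.50102245))/2 = 0.02836655
kappa = s_max/s_min = sqrt(14.84393345/0.02836655) = 22.8755

22.8755


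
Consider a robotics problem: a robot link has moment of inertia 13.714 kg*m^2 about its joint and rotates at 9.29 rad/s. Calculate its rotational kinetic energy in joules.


KE = (1/2)*I*omega^2 = 0.5*13.714*9.29^2 = 591.7872

591.7872 J


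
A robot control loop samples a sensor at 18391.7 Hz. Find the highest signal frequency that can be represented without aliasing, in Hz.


f_max = f_s/2 = 18391.7/2 = 9195.8500

9195.8500 Hz


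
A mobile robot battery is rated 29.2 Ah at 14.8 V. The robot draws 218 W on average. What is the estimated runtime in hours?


E = 29.2*14.8 = 432.1600 Wh
t = E/P = 432.1600/218 = 1.9824

1.9824 hours


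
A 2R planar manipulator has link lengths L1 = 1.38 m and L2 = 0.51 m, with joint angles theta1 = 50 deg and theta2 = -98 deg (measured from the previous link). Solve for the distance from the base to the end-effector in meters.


x = L1*cos(th1) + L2*cos(th1+th2) = 1.228304
y = L1*sin(th1) + L2*sin(th1+th2) = 0.678137
d = sqrt(x^2 + y^2) = sqrt(1.508731 + 0.459870) = 1.4031

1.4031 m


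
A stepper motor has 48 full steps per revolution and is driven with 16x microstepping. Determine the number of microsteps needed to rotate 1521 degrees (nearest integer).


step_size = 360/(48*16) = 360/768 = 0.468750 deg
n = 1521/(360/768) = 1521*768/360 = 3244.8000 -> 3245

3245 steps


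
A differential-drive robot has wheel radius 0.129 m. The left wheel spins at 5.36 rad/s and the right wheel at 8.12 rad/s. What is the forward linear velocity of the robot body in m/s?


v = r*(wR + wL)/2 = 0.129*(8.12 + 5.36)/2 = 0.8695

0.8695 m/s


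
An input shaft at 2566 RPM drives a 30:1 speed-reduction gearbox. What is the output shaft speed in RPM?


omega_out = omega_in / N = 2566 / 30 = 85.5333

85.5333 RPM


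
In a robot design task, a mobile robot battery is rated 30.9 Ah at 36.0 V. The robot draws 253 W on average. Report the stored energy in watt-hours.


E = capacity * V = 30.9*36.0 = 1112.4000

1112.4000 Wh


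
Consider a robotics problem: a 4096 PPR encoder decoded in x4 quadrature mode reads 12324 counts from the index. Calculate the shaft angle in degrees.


angle = counts * 360 / (PPR*4) = 12324 * 360 / 16384 = 270.7910

270.7910 degrees


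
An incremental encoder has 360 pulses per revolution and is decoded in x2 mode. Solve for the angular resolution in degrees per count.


resolution = 360 / (PPR * 2) = 360 / 720 = 0.5000

0.5000 degrees


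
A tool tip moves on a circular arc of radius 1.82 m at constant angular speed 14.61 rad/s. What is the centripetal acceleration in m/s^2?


a_c = omega^2 * r = 14.61^2 * 1.82 = 388.4828

388.4828 m/s^2


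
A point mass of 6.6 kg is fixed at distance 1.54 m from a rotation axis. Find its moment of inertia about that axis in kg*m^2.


I = m*r^2 = 6.6*1.54^2 = 15.6526

15.6526 kg*m^2


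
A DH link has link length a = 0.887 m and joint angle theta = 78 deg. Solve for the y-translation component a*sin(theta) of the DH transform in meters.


a*sin(theta) = 0.887*sin(78 deg) = 0.8676

0.8676 m


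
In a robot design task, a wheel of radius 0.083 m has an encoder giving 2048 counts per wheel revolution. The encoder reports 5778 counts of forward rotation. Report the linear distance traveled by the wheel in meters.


revs = 5778/2048 = 2.821289
d = revs * 2*pi*r = 2.821289 * 2*pi*0.083 = 1.4713

1.4713 m


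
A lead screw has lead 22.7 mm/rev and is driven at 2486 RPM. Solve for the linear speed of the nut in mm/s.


v = lead * (RPM/60) = 22.7*2486/60 = 940.5367

940.5367 mm/s


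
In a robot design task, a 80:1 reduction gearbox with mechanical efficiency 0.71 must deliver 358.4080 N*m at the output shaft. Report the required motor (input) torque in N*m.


tau_in = tau_out / (N * eta) = 358.4080 / (80 * 0.71) = 6.3100

6.3100 N*m


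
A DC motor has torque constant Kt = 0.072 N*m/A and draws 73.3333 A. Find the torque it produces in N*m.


tau = Kt * I = 0.072*73.3333 = 5.2800

5.2800 N*m


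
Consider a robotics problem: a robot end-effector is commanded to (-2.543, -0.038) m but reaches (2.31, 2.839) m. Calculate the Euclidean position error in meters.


dx = 2.31 - (-2.543) = 4.8530, dy = 2.839 - (-0.038) = 2.8770
err = sqrt(23.551609 + 8.277129) = 5.6417

5.6417 m


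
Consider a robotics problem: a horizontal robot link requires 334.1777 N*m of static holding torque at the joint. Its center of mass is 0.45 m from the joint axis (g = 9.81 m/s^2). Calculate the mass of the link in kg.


m = tau / (g*L) = 334.1777 / (9.81 * 0.45) = 75.7000

75.7000 kg


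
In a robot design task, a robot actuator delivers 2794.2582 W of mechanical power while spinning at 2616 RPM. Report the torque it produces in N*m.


omega = 2616 * 2*pi/60 = 273.946879 rad/s
tau = P / omega = 2794.2582 / 273.946879 = 10.2000

10.2000 N*m


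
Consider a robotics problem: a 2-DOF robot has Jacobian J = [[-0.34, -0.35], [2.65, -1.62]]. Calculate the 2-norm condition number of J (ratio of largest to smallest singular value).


JJ^T eigenvalues: trace(JJ^T) = 9.8850, det(JJ^T) = det(J)^2 = 2.18537089
s_max^2 = (9.8850 + sqrt(88.97174144))/2 = 9.65874166
s_min^2 = (9.8850 - sqrt(88.97174144))/2 = 0.22625834
kappa = s_max/s_min = sqrt(9.65874166/0.22625834) = 6.5337

6.5337


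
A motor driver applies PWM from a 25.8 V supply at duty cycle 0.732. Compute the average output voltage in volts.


V_avg = V_supply * D = 25.8*0.732 = 18.8856

18.8856 V


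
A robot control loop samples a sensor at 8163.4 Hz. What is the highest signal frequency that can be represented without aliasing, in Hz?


f_max = f_s/2 = 8163.4/2 = 4081.7000

4081.7000 Hz


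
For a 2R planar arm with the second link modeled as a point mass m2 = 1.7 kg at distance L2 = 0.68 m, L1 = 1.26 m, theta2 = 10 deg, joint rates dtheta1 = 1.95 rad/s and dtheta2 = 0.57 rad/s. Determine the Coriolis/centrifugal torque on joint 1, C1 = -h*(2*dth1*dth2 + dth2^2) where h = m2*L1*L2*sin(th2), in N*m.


h = m2*L1*L2*sin(th2) = 1.7*1.26*0.68*sin(10 deg) = 0.252929
C1 = -h*(2*1.95*0.57 + 0.57^2) = -0.252929*2.5479 = -0.6444

-0.6444 N*m


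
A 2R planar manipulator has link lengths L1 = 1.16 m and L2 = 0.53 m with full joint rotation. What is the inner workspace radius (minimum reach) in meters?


r_min = |L1 - L2| = |1.16 - 0.53| = 0.6300

0.6300 m


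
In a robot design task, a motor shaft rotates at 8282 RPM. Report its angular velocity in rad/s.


omega = 8282 * 2*pi/60 = 867.2890

867.2890 rad/s


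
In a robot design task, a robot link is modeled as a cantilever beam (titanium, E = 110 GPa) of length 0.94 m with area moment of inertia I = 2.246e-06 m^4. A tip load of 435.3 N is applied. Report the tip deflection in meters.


delta = F*L^3/(3*E*I) = 435.3*0.94^3/(3*1.100e+11*2.246e-06)
      = 361.5532152/741180 = 4.8781e-04

4.8781e-04 m


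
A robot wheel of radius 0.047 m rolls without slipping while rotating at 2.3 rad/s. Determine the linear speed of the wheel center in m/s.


v = omega * r = 2.3 * 0.047 = 0.1081

0.1081 m/s


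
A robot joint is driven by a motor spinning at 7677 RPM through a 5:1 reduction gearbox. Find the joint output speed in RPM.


omega_joint = omega_motor / N = 7677 / 5 = 1535.4000

1535.4000 RPM


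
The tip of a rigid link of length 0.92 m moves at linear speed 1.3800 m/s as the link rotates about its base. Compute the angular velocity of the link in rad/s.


omega = v / L = 1.3800 / 0.92 = 1.5000

1.5000 rad/s


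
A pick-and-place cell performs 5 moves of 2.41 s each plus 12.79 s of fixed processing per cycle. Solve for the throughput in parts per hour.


T_cycle = 5*2.41 + 12.79 = 24.8400 s
rate = 3600/T = 144.9275

144.9275 parts/hour


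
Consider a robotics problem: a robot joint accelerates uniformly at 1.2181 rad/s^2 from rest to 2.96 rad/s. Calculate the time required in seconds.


t = delta_omega / alpha = 2.96 / 1.2181 = 2.4300

2.4300 s


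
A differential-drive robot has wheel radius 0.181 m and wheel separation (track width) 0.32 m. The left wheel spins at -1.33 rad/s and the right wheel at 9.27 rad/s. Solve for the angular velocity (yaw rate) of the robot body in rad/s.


omega = r*(wR - wL)/L = 0.181*(9.27 - (-1.33))/0.32 = 5.9956

5.9956 rad/s


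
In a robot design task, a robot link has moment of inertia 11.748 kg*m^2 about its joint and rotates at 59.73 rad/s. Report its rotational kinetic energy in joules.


KE = (1/2)*I*omega^2 = 0.5*11.748*59.73^2 = 20956.5106

20956.5106 J


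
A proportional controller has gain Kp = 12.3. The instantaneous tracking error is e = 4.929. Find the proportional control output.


u_P = Kp * e = 12.3 * 4.929 = 60.6267

60.6267


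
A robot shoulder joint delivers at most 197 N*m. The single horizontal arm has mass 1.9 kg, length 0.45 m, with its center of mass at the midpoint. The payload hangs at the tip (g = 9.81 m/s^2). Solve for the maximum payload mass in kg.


tau_arm = m_arm*g*(L/2) = 1.9*9.81*0.45/2 = 4.1938 N*m
tau_payload = tau_max - tau_arm = 197 - 4.1938 = 192.8062
m_payload = tau_payload / (g*L) = 192.8062 / (9.81*0.45) = 43.6757

43.6757 kg


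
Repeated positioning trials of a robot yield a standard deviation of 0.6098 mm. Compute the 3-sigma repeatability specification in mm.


repeatability = 3*sigma = 3*0.6098 = 1.8294

1.8294 mm


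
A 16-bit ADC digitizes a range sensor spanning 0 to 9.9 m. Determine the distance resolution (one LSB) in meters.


res = range / 2^n = 9.9/2^16 = 9.9/65536 = 1.5106e-04

1.5106e-04 m


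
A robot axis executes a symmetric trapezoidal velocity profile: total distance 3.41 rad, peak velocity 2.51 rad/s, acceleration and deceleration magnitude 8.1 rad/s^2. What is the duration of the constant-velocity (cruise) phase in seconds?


t_acc = v/a = 0.309877 s, d_acc = v^2/(2a) = 0.388895 rad each
d_cruise = 3.41 - 2*0.388895 = 2.632210 rad
t_cruise = d_cruise/v = 2.632210/2.51 = 1.0487

1.0487 s


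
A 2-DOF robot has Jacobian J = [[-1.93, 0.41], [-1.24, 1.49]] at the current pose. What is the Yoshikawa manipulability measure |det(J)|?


det(J) = -1.93*1.49 - (0.41)*(-1.24) = -2.3673
|det(J)| = 2.3673

2.3673


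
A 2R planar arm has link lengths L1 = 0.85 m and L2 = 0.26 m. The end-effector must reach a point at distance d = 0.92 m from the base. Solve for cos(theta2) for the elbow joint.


cos(th2) = (d^2 - L1^2 - L2^2)/(2*L1*L2) = (0.92^2 - 0.85^2 - 0.26^2)/(2*0.85*0.26) = 0.1274

0.1274


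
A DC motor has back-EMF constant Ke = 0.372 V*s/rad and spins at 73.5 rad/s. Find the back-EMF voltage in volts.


V_emf = Ke * omega = 0.372*73.5 = 27.3420

27.3420 V


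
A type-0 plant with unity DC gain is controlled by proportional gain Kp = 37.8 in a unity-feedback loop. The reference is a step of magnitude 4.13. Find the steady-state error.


e_ss = R/(1 + Kp) = 4.13/(1 + 37.8) = 4.13/38.8000 = 0.1064

0.1064


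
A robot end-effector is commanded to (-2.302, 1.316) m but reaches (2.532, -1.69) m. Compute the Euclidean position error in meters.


dx = 2.532 - (-2.302) = 4.8340, dy = -1.69 - (1.316) = -3.0060
err = sqrt(23.367556 + 9.036036) = 5.6924

5.6924 m


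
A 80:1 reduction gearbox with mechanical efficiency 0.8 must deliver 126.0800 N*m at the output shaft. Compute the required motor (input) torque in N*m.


tau_in = tau_out / (N * eta) = 126.0800 / (80 * 0.8) = 1.9700

1.9700 N*m


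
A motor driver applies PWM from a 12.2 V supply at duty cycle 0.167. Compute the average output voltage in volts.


V_avg = V_supply * D = 12.2*0.167 = 2.0374

2.0374 V


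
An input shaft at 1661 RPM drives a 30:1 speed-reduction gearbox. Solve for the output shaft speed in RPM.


omega_out = omega_in / N = 1661 / 30 = 55.3667

55.3667 RPM


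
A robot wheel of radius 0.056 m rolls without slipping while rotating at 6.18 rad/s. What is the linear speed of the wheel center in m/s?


v = omega * r = 6.18 * 0.056 = 0.3461

0.3461 m/s


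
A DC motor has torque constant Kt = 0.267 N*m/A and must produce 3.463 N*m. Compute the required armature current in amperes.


I = tau / Kt = 3.463/0.267 = 12.9700

12.9700 A


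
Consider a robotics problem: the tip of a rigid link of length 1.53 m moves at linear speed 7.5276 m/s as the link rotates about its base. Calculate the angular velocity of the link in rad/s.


omega = v / L = 7.5276 / 1.53 = 4.9200

4.9200 rad/s


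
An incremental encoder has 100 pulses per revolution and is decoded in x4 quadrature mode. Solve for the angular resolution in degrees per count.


resolution = 360 / (PPR * 4) = 360 / 400 = 0.9000

0.9000 degrees


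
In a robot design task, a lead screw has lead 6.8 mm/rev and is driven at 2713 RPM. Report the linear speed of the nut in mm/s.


v = lead * (RPM/60) = 6.8*2713/60 = 307.4733

307.4733 mm/s


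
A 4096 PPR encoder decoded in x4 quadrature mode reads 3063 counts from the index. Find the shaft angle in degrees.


angle = counts * 360 / (PPR*4) = 3063 * 360 / 16384 = 67.3022

67.3022 degrees


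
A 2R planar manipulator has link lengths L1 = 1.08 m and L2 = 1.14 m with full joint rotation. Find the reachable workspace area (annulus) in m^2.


r_max = L1 + L2 = 2.2200, r_min = |L1 - L2| = 0.0600
A = pi*(r_max^2 - r_min^2) = pi*(4.9284 - 0.0036) = 15.4717

15.4717 m^2


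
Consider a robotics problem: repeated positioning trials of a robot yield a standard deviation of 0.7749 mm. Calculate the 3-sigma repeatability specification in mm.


repeatability = 3*sigma = 3*0.7749 = 2.3247

2.3247 mm


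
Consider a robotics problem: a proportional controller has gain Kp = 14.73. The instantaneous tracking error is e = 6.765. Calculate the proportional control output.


u_P = Kp * e = 14.73 * 6.765 = 99.6484

99.6484


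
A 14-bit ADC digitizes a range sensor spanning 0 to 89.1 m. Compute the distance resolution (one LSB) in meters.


res = range / 2^n = 89.1/2^14 = 89.1/16384 = 0.0054

0.0054 m


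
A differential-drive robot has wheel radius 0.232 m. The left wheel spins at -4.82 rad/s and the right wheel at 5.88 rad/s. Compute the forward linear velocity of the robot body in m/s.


v = r*(wR + wL)/2 = 0.232*(5.88 + -4.82)/2 = 0.1230

0.1230 m/s


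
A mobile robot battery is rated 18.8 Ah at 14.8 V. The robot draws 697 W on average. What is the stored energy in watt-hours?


E = capacity * V = 18.8*14.8 = 278.2400

278.2400 Wh


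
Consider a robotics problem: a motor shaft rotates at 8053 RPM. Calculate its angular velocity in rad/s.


omega = 8053 * 2*pi/60 = 843.3082

843.3082 rad/s


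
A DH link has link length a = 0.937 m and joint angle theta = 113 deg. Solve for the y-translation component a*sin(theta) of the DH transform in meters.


a*sin(theta) = 0.937*sin(113 deg) = 0.8625

0.8625 m


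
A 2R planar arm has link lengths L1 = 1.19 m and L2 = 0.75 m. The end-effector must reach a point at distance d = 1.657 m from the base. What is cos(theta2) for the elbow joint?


cos(th2) = (d^2 - L1^2 - L2^2)/(2*L1*L2) = (1.657^2 - 1.19^2 - 0.75^2)/(2*1.19*0.75) = 0.4297

0.4297


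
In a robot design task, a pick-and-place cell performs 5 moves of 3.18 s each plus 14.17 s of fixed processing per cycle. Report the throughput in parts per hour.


T_cycle = 5*3.18 + 14.17 = 30.0700 s
rate = 3600/T = 119.7207

119.7207 parts/hour


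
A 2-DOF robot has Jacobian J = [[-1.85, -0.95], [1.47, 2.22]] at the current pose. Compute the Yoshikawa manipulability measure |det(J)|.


det(J) = -1.85*2.22 - (-0.95)*(1.47) = -2.7105
|det(J)| = 2.7105

2.7105


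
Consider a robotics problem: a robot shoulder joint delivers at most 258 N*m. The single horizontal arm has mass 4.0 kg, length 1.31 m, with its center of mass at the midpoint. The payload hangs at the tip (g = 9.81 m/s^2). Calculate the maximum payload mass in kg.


tau_arm = m_arm*g*(L/2) = 4.0*9.81*1.31/2 = 25.7022 N*m
tau_payload = tau_max - tau_arm = 258 - 25.7022 = 232.2978
m_payload = tau_payload / (g*L) = 232.2978 / (9.81*1.31) = 18.0761

18.0761 kg


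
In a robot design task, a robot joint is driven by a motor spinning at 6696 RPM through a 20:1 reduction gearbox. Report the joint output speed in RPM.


omega_joint = omega_motor / N = 6696 / 20 = 334.8000

334.8000 RPM


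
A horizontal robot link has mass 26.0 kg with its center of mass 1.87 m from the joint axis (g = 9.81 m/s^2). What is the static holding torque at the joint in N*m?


tau = m*g*L = 26.0 * 9.81 * 1.87 = 476.9622

476.9622 N*m


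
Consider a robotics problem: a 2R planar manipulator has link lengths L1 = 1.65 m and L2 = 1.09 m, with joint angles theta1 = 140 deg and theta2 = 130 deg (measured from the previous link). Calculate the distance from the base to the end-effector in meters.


x = L1*cos(th1) + L2*cos(th1+th2) = -1.263973
y = L1*sin(th1) + L2*sin(th1+th2) = -0.029400
d = sqrt(x^2 + y^2) = sqrt(1.597628 + 8.643600e-04) = 1.2643

1.2643 m


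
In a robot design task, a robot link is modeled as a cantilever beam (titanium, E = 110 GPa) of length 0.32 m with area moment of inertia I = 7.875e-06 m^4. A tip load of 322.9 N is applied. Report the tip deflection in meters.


delta = F*L^3/(3*E*I) = 322.9*0.32^3/(3*1.100e+11*7.875e-06)
      = 10.5807872/2598750 = 4.0715e-06

4.0715e-06 m


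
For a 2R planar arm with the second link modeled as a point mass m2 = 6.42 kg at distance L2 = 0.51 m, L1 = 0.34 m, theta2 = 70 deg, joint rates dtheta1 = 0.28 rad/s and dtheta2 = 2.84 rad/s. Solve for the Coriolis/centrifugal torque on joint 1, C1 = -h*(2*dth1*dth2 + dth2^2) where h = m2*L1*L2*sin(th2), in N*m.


h = m2*L1*L2*sin(th2) = 6.42*0.34*0.51*sin(70 deg) = 1.046092
C1 = -h*(2*0.28*2.84 + 2.84^2) = -1.046092*9.6560 = -10.1011

-10.1011 N*m


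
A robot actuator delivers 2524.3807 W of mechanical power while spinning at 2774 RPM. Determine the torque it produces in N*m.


omega = 2774 * 2*pi/60 = 290.492601 rad/s
tau = P / omega = 2524.3807 / 290.492601 = 8.6900

8.6900 N*m


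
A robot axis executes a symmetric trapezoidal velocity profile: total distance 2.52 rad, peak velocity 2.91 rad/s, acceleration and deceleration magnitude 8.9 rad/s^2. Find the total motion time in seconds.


t_acc = v/a = 2.91/8.9 = 0.326966 s
d_acc = v^2/(2a) = 0.475736 rad (each ramp)
d_cruise = 2.52 - 2*0.475736 = 1.568528 rad
t_cruise = 1.568528/2.91 = 0.539013 s
t_total = 2*0.326966 + 0.539013 = 1.1929

1.1929 s


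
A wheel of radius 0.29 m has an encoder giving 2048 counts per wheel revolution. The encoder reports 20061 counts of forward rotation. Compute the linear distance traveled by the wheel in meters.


revs = 20061/2048 = 9.795410
d = revs * 2*pi*r = 9.795410 * 2*pi*0.29 = 17.8484

17.8484 m
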